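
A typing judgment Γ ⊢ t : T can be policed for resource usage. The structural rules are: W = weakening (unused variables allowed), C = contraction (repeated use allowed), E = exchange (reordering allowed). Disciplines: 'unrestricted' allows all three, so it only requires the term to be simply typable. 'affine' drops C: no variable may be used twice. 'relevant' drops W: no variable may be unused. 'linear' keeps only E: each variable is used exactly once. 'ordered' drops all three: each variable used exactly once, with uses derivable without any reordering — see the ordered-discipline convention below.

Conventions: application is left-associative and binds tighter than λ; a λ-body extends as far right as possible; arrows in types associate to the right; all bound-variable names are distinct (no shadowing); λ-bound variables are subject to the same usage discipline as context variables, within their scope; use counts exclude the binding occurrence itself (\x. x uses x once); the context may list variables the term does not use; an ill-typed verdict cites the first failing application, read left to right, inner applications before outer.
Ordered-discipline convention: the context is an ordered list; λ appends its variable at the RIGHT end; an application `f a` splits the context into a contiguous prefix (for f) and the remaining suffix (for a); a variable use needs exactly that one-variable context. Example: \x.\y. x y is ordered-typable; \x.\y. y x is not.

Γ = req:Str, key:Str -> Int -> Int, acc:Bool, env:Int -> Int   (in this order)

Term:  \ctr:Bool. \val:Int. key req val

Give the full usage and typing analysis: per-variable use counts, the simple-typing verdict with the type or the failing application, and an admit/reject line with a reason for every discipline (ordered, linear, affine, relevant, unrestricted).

use counts: req=1, key=1, acc=0, env=0, ctr (bound)=0, val (bound)=1
left-to-right use order: key, req, val
typing: well-typed — term : Bool -> Int -> Int
ordered: ✗ — acc, env, ctr left unused
linear: ✗ — acc, env, ctr left unused
affine: ✓ — no duplicate uses among req, key, acc, env, ctr, val
relevant: ✗ — acc, env, ctr left unused
unrestricted: ✓ — simply typable at Bool -> Int -> Int; W, C, E all held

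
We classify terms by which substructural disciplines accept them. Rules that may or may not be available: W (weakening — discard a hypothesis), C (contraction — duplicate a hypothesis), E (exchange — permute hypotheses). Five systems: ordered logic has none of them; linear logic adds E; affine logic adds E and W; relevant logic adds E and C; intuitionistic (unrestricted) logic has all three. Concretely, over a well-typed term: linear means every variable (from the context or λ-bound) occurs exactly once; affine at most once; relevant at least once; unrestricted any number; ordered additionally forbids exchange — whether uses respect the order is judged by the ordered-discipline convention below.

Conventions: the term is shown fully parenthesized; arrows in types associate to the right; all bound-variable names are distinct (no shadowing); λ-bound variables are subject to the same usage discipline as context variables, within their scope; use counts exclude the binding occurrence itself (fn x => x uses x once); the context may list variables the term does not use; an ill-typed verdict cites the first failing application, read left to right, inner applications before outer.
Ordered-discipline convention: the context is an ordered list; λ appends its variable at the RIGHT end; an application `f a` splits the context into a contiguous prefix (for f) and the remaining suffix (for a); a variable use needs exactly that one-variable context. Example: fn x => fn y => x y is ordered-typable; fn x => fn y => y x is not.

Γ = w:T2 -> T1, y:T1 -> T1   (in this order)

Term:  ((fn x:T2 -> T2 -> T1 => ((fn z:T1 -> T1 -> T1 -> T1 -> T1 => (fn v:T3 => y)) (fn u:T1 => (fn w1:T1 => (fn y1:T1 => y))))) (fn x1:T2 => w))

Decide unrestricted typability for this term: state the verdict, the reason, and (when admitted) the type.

yes — type-checks (T3 -> T1 -> T1) and nothing is barred; term : T3 -> T1 -> T1
variable uses: w ×1; y ×2; x [bound] ×0; z [bound] ×0; v [bound] ×0; u [bound] ×0; w1 [bound] ×0; y1 [bound] ×0; x1 [bound] ×0
left-to-right use order: y, y, w
typing: well-typed at T3 -> T1 -> T1
summary: ordered ✗ · linear ✗ · affine ✗ · relevant ✗ · unrestricted ✓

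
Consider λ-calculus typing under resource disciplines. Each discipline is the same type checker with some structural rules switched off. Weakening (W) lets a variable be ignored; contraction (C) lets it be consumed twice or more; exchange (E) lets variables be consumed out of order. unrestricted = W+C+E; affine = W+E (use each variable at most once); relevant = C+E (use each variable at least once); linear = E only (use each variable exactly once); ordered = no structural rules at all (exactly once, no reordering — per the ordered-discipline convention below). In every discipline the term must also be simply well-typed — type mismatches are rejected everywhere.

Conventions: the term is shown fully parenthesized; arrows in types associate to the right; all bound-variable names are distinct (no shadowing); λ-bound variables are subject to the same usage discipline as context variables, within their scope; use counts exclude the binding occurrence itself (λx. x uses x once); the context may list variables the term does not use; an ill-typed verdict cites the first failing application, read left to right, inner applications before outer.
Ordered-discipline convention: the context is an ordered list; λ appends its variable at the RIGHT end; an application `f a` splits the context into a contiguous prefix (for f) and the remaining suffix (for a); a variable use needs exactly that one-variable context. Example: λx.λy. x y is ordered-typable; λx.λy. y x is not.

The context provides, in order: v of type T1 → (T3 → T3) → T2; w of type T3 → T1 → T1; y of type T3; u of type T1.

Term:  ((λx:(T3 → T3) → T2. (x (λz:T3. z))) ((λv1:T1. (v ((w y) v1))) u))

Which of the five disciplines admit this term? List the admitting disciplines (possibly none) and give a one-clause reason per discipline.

admitting disciplines: ordered, linear, affine, relevant, unrestricted
counts: v: 1×; w: 1×; y: 1×; u: 1×; x (λ-bound): 1×; z (λ-bound): 1×; v1 (λ-bound): 1×
use order (left to right): x, z, v, w, y, v1, u
typing: well-typed — term : T2
ordered: ✓ — single-use (v, w, y, u, x, z, v1), ordered derivation ok
linear: ✓ — single use per variable (v, w, y, u, x, z, v1)
affine: ✓ — no duplicate uses among v, w, y, u, x, z, v1
relevant: ✓ — v, w, y, u, x, z, v1: all used, weakening unneeded
unrestricted: ✓ — simply typable at T2; W, C, E all held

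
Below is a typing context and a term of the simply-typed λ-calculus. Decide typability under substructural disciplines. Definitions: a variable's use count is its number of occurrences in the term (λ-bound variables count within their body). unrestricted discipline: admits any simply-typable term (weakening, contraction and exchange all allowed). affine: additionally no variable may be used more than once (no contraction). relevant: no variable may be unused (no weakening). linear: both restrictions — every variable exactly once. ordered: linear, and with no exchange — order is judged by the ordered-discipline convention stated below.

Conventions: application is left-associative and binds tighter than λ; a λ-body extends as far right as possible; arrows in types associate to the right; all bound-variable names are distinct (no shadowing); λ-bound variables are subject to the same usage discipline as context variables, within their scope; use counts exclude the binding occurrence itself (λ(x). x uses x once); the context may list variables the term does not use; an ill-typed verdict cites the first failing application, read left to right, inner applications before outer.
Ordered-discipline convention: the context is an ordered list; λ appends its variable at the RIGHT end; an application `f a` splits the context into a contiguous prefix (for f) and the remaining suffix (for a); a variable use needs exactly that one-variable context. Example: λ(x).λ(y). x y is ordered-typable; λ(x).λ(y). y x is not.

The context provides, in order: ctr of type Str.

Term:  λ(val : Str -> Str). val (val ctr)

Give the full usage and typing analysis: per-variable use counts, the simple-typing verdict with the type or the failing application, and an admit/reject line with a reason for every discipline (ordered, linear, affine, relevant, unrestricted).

counts: ctr: 1×, val (λ-bound): 2×
uses in reading order: val, val, ctr
typing: the term checks, with type (Str -> Str) -> Str
ordered: ✗ — uses contraction: val ×2
linear: ✗ — uses contraction: val ×2
affine: ✗ — uses contraction: val ×2
relevant: ✓ — ctr, val: all used, weakening unneeded
unrestricted: ✓ — simply typable at (Str -> Str) -> Str; W, C, E all held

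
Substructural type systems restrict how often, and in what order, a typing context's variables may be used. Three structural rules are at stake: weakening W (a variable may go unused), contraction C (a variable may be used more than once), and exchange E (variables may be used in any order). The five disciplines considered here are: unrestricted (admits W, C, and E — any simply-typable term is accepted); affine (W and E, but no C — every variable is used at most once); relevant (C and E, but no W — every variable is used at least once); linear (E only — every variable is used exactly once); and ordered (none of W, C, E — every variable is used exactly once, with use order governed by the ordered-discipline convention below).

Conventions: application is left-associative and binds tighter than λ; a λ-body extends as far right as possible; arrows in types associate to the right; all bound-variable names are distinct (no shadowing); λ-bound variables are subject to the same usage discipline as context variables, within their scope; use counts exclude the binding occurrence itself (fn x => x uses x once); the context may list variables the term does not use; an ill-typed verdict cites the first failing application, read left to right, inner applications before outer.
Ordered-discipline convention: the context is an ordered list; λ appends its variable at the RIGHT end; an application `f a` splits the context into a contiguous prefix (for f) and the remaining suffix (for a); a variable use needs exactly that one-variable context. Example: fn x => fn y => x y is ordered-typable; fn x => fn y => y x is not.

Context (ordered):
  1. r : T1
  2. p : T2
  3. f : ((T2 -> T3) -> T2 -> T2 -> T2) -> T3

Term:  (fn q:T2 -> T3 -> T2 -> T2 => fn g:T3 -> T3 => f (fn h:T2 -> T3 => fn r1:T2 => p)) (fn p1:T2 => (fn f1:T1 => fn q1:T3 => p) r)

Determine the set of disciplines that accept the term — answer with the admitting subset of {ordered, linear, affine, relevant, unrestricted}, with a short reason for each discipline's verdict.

accepted by: none
use counts: r: 1; p: 2; f: 1; q [bound]: 0; g [bound]: 0; h [bound]: 0; r1 [bound]: 0; p1 [bound]: 0; f1 [bound]: 0; q1 [bound]: 0
order of uses: f, p, p, r
typing: ill-typed: an application expects (T2 -> T3) -> T2 -> T2 -> T2 but receives (T2 -> T3) -> T2 -> T2
ordered: ✗, the type mismatch rejects it
linear: ✗, not simply typable
affine: ✗, fails simple typing
relevant: ✗, a type mismatch blocks all five
unrestricted: ✗, the type mismatch rejects it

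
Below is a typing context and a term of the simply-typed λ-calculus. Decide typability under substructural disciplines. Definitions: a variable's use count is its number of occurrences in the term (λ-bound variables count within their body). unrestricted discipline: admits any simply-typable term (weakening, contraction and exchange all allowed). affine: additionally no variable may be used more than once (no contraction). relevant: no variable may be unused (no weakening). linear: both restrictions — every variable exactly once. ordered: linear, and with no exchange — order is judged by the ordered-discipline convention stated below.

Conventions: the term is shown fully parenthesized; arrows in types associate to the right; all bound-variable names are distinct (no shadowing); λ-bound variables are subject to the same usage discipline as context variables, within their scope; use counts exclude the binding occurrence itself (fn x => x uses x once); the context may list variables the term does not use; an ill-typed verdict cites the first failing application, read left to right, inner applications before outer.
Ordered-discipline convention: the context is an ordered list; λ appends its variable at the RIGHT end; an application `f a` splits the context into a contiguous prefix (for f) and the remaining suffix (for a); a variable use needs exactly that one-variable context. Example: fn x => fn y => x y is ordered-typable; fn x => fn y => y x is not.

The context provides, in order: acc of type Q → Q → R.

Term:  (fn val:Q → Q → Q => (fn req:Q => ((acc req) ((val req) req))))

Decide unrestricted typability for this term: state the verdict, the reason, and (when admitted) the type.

yes — typability at (Q → Q → Q) → Q → R is all that's needed; term : (Q → Q → Q) → Q → R
use counts: acc ×1; val [bound] ×1; req [bound] ×3
left-to-right use order: acc, req, val, req, req
typing: well-typed at (Q → Q → Q) → Q → R
summary: ordered ✗; linear ✗; affine ✗; relevant ✓; unrestricted ✓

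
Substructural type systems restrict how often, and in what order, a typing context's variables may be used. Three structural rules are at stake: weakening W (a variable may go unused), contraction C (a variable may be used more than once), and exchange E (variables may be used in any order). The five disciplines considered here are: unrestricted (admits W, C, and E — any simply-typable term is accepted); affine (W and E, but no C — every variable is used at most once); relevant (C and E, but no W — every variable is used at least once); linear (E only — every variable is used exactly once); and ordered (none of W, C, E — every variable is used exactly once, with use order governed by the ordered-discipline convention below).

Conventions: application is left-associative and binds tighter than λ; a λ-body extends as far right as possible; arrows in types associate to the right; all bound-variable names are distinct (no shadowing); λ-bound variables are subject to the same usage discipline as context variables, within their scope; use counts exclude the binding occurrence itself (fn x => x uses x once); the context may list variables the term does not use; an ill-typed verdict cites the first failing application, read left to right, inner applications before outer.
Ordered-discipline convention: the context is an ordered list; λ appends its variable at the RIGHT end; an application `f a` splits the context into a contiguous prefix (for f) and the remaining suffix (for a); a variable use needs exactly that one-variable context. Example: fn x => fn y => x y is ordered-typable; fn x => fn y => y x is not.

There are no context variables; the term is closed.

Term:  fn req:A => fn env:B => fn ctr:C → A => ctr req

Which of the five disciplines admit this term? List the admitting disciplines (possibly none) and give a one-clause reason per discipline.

admitting disciplines: none
variable uses: req (bound): 1, env (bound): 0, ctr (bound): 1
left-to-right use order: ctr, req
typing: ill-typed: an argument A mismatches the expected C
ordered ✗ (fails simple typing)
linear ✗ (a type mismatch blocks all five)
affine ✗ (the type mismatch rejects it)
relevant ✗ (not simply typable)
unrestricted ✗ (fails simple typing)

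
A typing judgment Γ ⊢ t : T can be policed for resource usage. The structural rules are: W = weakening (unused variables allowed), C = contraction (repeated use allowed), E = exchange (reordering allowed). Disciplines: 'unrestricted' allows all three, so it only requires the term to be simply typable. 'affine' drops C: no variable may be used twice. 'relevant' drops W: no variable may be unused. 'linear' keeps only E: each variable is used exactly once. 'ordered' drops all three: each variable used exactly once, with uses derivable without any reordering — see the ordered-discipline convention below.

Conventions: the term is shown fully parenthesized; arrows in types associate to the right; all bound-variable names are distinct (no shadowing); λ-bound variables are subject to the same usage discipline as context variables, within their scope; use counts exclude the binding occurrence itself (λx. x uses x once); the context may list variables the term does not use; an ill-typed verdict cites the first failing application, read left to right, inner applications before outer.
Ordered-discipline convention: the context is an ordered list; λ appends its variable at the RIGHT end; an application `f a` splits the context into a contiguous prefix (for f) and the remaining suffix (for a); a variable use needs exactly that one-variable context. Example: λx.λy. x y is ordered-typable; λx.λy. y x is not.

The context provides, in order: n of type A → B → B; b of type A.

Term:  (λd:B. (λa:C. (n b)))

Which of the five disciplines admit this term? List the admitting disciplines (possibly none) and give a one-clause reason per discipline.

admitted in: affine, unrestricted
counts: n: 1, b: 1, d [bound]: 0, a [bound]: 0
use order (left to right): n, b
typing: well-typed at B → C → B → B
ordered: ✗, d, a never used (weakening)
linear: ✗, d, a never used (weakening)
affine: ✓, n, b, d, a: no repeats, contraction unneeded
relevant: ✗, d, a never used (weakening)
unrestricted: ✓, well-typed at B → C → B → B; no restrictions here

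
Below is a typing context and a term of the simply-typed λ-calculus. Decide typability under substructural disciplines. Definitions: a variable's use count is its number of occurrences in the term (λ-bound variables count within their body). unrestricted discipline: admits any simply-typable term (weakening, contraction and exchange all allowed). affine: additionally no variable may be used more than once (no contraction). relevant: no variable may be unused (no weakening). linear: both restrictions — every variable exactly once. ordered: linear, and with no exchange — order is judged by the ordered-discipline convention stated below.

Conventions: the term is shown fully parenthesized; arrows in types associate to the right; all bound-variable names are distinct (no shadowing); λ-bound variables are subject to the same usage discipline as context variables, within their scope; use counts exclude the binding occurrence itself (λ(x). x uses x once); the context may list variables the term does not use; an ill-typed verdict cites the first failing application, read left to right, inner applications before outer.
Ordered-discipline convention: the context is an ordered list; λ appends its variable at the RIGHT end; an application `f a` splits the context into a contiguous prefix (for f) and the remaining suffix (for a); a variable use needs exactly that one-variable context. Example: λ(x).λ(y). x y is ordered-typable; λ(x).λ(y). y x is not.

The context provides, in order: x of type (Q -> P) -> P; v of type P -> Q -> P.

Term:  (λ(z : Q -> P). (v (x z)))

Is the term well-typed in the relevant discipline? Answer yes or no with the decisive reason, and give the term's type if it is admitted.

yes — none of x, v, z goes unused; term : (Q -> P) -> Q -> P
variable uses: x ×1, v ×1, z (λ-bound) ×1
order of uses: v, x, z
typing: well-typed at (Q -> P) -> Q -> P
across the five disciplines: ordered ✗; linear ✓; affine ✓; relevant ✓; unrestricted ✓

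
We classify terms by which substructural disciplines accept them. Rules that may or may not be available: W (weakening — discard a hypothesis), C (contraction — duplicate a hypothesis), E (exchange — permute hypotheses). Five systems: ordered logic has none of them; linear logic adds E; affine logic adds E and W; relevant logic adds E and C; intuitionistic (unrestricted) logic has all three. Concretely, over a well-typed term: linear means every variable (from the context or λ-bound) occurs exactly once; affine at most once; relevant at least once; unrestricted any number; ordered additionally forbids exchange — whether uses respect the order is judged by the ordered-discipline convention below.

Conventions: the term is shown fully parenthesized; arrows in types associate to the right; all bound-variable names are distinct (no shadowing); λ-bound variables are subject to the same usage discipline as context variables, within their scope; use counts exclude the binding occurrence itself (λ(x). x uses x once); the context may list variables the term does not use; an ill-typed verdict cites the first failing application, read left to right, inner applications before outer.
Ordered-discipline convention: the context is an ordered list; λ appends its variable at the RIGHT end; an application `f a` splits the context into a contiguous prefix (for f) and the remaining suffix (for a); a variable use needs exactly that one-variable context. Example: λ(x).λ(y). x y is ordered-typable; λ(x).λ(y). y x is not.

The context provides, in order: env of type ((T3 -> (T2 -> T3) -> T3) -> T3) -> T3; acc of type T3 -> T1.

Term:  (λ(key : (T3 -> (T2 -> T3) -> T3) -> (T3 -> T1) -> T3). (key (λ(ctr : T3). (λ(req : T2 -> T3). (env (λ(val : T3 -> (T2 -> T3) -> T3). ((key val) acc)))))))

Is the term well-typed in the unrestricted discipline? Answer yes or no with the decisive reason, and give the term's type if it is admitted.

yes — typability at ((T3 -> (T2 -> T3) -> T3) -> (T3 -> T1) -> T3) -> (T3 -> T1) -> T3 is all that's needed; term : ((T3 -> (T2 -> T3) -> T3) -> (T3 -> T1) -> T3) -> (T3 -> T1) -> T3
use counts: env=1, acc=1, key [bound]=2, ctr [bound]=0, req [bound]=0, val [bound]=1
left-to-right use order: key, env, key, val, acc
typing: well-typed — term : ((T3 -> (T2 -> T3) -> T3) -> (T3 -> T1) -> T3) -> (T3 -> T1) -> T3
per-discipline verdicts: ordered ✗ | linear ✗ | affine ✗ | relevant ✗ | unrestricted ✓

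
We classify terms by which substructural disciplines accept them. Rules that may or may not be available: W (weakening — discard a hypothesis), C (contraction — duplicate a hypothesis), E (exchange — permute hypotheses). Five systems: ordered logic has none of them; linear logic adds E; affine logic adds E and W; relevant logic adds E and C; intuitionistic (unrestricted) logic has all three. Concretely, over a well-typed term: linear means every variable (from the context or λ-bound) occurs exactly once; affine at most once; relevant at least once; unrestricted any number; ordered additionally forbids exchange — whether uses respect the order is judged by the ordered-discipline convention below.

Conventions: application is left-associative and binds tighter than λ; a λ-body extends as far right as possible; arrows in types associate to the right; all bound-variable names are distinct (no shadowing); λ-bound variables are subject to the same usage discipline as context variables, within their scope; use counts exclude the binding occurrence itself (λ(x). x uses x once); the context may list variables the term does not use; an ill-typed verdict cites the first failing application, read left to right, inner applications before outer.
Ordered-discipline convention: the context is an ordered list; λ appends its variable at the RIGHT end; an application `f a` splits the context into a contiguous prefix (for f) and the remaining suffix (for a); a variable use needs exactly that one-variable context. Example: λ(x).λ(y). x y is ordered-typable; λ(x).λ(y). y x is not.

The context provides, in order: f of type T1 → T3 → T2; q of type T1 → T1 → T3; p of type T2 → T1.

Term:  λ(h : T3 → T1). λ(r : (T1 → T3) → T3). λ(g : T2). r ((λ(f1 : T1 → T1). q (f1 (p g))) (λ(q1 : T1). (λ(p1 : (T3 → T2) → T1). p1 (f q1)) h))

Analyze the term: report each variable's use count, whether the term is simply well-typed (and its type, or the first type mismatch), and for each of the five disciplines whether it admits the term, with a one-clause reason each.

use counts: f: 1×, q: 1×, p: 1×, h (λ-bound): 1×, r (λ-bound): 1×, g (λ-bound): 1×, f1 (λ-bound): 1×, q1 (λ-bound): 1×, p1 (λ-bound): 1×
left-to-right use order: r, q, f1, p, g, p1, f, q1, h
typing: ill-typed: a function awaiting (T3 → T2) → T1 gets T3 → T1
ordered: ✗ — the type mismatch rejects it
linear: ✗ — not simply typable
affine: ✗ — fails simple typing
relevant: ✗ — a type mismatch blocks all five
unrestricted: ✗ — the type mismatch rejects it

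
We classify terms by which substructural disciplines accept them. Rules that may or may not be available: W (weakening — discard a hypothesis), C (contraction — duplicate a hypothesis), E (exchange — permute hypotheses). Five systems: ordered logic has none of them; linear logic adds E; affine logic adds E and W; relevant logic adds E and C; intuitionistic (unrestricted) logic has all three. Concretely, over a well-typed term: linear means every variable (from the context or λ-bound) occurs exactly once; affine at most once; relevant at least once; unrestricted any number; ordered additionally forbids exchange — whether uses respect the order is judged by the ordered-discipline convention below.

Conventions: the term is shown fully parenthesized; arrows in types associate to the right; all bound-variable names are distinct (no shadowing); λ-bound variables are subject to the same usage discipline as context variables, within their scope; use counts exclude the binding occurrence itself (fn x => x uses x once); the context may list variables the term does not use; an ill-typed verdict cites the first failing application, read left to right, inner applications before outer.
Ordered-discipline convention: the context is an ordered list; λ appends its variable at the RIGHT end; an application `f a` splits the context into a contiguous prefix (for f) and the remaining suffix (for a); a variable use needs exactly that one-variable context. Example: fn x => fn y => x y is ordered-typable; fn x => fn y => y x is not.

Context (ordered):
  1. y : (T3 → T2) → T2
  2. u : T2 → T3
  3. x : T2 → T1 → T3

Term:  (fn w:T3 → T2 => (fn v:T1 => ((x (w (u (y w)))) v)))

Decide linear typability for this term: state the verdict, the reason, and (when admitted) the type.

no — needs contraction — w ×2
variable uses: y ×1, u ×1, x ×1, w (λ-bound) ×2, v (λ-bound) ×1
use order (left to right): x, w, u, y, w, v
typing: well-typed — term : (T3 → T2) → T1 → T3
all disciplines: ordered ✗ | linear ✗ | affine ✗ | relevant ✓ | unrestricted ✓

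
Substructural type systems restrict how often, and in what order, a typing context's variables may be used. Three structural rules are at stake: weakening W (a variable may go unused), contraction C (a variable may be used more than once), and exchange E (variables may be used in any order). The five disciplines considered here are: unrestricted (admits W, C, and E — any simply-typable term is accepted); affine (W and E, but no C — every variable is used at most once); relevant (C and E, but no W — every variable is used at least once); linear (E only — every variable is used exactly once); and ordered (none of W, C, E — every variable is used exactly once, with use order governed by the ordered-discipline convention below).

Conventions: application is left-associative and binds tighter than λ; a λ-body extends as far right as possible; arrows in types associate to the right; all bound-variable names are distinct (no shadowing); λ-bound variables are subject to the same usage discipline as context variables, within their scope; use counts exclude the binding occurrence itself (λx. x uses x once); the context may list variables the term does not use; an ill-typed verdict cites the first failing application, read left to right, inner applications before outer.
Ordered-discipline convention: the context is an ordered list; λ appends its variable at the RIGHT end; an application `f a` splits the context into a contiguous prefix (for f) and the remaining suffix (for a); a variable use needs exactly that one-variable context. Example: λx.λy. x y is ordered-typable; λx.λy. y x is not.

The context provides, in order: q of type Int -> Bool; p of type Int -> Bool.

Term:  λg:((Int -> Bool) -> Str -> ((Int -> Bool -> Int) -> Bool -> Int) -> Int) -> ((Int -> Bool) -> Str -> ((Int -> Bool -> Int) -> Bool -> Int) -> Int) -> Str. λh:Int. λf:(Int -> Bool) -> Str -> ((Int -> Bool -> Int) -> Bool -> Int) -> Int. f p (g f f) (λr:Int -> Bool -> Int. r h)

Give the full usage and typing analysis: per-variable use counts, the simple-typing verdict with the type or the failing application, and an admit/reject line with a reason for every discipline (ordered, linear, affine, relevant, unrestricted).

variable uses: q=0, p=1, g (λ-bound)=1, h (λ-bound)=1, f (λ-bound)=3, r (λ-bound)=1
order of uses: f, p, g, f, f, r, h
typing: well-typed — term : (((Int -> Bool) -> Str -> ((Int -> Bool -> Int) -> Bool -> Int) -> Int) -> ((Int -> Bool) -> Str -> ((Int -> Bool -> Int) -> Bool -> Int) -> Int) -> Str) -> Int -> ((Int -> Bool) -> Str -> ((Int -> Bool -> Int) -> Bool -> Int) -> Int) -> Int
ordered ✗ (uses contraction: f ×3; q left unused)
linear ✗ (uses contraction: f ×3; q left unused)
affine ✗ (uses contraction: f ×3)
relevant ✗ (q left unused)
unrestricted ✓ (typability at (((Int -> Bool) -> Str -> ((Int -> Bool -> Int) -> Bool -> Int) -> Int) -> ((Int -> Bool) -> Str -> ((Int -> Bool -> Int) -> Bool -> Int) -> Int) -> Str) -> Int -> ((Int -> Bool) -> Str -> ((Int -> Bool -> Int) -> Bool -> Int) -> Int) -> Int is all that's needed)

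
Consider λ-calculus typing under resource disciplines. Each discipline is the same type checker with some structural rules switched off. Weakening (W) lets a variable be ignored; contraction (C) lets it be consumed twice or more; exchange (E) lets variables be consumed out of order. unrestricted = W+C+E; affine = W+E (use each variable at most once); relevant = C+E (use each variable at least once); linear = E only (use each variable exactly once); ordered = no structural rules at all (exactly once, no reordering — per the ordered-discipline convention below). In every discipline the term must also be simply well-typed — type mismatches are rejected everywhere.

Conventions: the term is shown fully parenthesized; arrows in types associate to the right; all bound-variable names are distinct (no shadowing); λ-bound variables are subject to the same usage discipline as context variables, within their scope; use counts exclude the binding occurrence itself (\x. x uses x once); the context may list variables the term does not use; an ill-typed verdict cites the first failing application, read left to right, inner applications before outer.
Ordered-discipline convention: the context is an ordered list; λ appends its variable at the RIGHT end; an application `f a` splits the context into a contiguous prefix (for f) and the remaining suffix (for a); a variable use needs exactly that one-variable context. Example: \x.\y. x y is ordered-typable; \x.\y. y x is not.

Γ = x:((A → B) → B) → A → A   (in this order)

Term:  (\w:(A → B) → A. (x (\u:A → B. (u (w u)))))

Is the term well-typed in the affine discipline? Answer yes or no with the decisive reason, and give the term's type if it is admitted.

no — needs contraction — u ×2
usage: x: 1×; w (λ-bound): 1×; u (λ-bound): 2×
use order (left to right): x, u, w, u
typing: well-typed at ((A → B) → A) → A → A
per-discipline verdicts: ordered ✗ | linear ✗ | affine ✗ | relevant ✓ | unrestricted ✓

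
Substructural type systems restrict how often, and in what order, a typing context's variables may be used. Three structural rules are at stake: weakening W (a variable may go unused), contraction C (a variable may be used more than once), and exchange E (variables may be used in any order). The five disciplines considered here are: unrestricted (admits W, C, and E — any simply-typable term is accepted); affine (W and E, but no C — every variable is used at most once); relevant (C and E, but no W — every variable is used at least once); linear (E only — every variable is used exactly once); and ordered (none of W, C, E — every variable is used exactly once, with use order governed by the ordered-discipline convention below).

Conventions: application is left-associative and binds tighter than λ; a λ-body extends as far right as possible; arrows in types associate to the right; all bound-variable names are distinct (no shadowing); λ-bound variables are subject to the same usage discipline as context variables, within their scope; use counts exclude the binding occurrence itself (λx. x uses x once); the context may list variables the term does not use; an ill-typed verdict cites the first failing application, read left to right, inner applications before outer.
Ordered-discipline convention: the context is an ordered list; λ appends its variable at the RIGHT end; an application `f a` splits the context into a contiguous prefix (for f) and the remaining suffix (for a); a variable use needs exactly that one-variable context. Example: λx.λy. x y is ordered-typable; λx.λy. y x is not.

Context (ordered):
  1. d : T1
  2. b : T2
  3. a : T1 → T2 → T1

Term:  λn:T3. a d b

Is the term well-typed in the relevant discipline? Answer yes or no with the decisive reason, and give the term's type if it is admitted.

no — needs weakening: n unused
use counts: d ×1, b ×1, a ×1, n (bound) ×0
left-to-right use order: a, d, b
typing: the term checks, with type T3 → T1
across the five disciplines: ordered ✗, linear ✗, affine ✓, relevant ✗, unrestricted ✓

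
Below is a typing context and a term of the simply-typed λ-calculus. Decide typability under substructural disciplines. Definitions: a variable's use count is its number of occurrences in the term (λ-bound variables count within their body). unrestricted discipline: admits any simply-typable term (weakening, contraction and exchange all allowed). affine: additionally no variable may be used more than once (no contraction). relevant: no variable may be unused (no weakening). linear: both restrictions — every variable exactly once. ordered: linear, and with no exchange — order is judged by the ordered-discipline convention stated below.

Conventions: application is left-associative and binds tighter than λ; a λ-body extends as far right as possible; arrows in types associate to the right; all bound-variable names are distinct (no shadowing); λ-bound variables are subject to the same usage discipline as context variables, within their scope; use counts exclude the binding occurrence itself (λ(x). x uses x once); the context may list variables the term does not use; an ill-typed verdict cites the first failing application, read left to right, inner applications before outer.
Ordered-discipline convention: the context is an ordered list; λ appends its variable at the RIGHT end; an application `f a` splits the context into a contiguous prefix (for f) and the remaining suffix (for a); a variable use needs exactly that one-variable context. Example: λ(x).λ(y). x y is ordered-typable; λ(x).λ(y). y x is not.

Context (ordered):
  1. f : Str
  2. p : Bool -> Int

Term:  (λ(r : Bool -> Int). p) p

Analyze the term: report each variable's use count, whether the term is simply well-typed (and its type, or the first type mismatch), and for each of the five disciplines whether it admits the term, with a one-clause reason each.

variable uses: f ×0; p ×2; r [bound] ×0
order of uses: p, p
typing: the term checks, with type Bool -> Int
ordered: ✗ — repeated use of p ×2; f, r never used (weakening)
linear: ✗ — repeated use of p ×2; f, r never used (weakening)
affine: ✗ — repeated use of p ×2
relevant: ✗ — f, r never used (weakening)
unrestricted: ✓ — type-checks (Bool -> Int) and nothing is barred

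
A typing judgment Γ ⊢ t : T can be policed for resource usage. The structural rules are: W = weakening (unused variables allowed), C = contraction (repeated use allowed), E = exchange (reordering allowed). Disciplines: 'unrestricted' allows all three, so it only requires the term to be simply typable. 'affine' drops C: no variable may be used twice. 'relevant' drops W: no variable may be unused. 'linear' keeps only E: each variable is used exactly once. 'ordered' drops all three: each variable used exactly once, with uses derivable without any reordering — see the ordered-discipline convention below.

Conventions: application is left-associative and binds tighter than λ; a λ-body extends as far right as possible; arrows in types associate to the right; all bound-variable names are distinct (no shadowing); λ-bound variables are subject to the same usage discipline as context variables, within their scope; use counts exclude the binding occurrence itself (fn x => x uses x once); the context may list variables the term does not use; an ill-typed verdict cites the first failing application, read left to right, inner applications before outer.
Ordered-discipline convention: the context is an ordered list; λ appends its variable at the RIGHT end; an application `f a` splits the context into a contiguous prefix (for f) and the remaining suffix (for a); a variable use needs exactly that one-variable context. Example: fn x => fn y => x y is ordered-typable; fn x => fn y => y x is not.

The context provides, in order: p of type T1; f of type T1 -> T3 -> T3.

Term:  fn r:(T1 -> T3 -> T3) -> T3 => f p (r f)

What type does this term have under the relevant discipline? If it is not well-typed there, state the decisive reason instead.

term : ((T1 -> T3 -> T3) -> T3) -> T3
variable uses: p: 1×; f: 2×; r (bound): 1×
uses in reading order: f, p, r, f
typing: the term checks, with type ((T1 -> T3 -> T3) -> T3) -> T3
per-discipline verdicts: ordered ✗ · linear ✗ · affine ✗ · relevant ✓ · unrestricted ✓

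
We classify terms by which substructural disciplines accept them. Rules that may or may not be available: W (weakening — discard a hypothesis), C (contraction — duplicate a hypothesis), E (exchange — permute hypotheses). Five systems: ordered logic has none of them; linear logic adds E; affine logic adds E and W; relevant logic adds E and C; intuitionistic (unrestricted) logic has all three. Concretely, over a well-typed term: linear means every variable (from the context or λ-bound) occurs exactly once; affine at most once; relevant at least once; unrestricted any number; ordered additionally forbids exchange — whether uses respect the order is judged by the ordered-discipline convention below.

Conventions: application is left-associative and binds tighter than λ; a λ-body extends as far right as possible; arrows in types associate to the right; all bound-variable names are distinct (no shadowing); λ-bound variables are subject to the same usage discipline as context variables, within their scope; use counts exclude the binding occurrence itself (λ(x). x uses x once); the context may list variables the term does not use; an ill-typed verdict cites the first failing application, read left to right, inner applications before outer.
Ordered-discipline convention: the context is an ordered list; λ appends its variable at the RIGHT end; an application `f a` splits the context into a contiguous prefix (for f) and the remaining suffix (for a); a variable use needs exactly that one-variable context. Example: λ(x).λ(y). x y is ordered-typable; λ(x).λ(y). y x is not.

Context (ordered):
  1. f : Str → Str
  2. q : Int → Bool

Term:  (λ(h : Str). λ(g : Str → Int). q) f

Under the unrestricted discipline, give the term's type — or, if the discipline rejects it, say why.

not well-typed under unrestricted — not simply typable
usage: f: 1, q: 1, h (bound): 0, g (bound): 0
order of uses: q, f
typing: ill-typed: a function awaiting Str gets Str → Str
per-discipline verdicts: ordered ✗ | linear ✗ | affine ✗ | relevant ✗ | unrestricted ✗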